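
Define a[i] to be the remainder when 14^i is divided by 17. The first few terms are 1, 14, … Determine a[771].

We have a[0] = 1; a[1] = 14; a[2] = 9; a[3] = 7; a[4] = 13; a[5] = 12; a[6] = 15; a[7] = 6; a[8] = 16; a[9] = 3; a[10] = 8; a[11] = 10; a[12] = 4; a[13] = 5; a[14] = 2; a[15] = 11; a[16] = 1.
Since a[16] = a[0] = 1, the sequence is periodic with period 16.
So a[771] = a[0 + ((771-0) mod 16)] = a[3] = 7.

7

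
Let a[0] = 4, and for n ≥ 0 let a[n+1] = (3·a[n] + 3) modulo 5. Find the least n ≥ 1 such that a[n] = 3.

2

Listing terms: a[0] = 4; a[1] = 0; a[2] = 3; a[3] = 2; a[4] = 4.
Since a[4] = a[0] = 4, the sequence is periodic with period 4.
The value 3 first appears (with n ≥ 1) at a[2].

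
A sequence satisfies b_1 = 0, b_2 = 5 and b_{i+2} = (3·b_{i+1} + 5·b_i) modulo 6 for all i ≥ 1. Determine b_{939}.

b_1 = 0; b_2 = 5; b_3 = 3; b_4 = 4; b_5 = 3; b_6 = 5; b_7 = 0; b_8 = 1; b_9 = 3; b_{10} = 2; b_{11} = 3; b_{12} = 1; b_{13} = 0; b_{14} = 5.
The sequence repeats with period 12.
So b_{939} = b_{1 + ((939-1) mod 12)} = b_3 = 3.

3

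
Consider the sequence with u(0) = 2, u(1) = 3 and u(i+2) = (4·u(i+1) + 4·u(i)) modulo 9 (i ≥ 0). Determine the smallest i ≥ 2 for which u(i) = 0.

5

u(0) = 2,  u(1) = 3,  u(2) = 2,  u(3) = 2,  u(4) = 7,  u(5) = 0,  u(6) = 1,  u(7) = 4,  u(8) = 2,  u(9) = 6,  u(10) = 5,  u(11) = 8,  u(12) = 7,  u(13) = 6,  u(14) = 7,  u(15) = 7,  u(16) = 2,  u(17) = 0,  u(18) = 8,  u(19) = 5,  u(20) = 7,  u(21) = 3,  u(22) = 4,  u(23) = 1,  u(24) = 2,  u(25) = 3.
The sequence repeats with period 24.
The value 0 first appears (with i ≥ 2) at u(5).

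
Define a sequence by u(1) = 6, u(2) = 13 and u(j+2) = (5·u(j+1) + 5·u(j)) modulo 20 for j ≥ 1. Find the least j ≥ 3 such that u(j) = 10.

7

Listing terms: u(1) = 6, u(2) = 13, u(3) = 15, u(4) = 0, u(5) = 15, u(6) = 15, u(7) = 10, u(8) = 5, u(9) = 15, u(10) = 0.
Since (u(9), u(10)) = (u(3), u(4)) = (15, 0) (two consecutive terms determine the rest), the sequence is eventually periodic: after a pre-period of length 2 it cycles with period 6.
The value 10 first appears (with j ≥ 3) at u(7).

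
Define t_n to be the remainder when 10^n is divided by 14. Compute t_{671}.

t_1 = 10,  t_2 = 2,  t_3 = 6,  t_4 = 4,  t_5 = 12,  t_6 = 8,  t_7 = 10.
Since t_7 = t_1 = 10, the sequence is periodic with period 6.
(671 - 1) mod 6 = 4, so t_{671} = t_5 = 12.

12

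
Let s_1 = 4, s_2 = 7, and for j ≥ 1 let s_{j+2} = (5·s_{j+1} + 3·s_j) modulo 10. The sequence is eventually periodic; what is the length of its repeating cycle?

s_1 = 4; s_2 = 7; s_3 = 7; s_4 = 6; s_5 = 1; s_6 = 3; s_7 = 8; s_8 = 9; s_9 = 9; s_{10} = 2; s_{11} = 7; s_{12} = 1; s_{13} = 6; s_{14} = 3; s_{15} = 3; s_{16} = 4; s_{17} = 9; s_{18} = 7; s_{19} = 2; s_{20} = 1; s_{21} = 1; s_{22} = 8; s_{23} = 3; s_{24} = 9; s_{25} = 4; s_{26} = 7.
The sequence repeats with period 24.

24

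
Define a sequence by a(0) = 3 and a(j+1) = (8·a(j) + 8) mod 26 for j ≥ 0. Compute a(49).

6

Computing terms: a(0) = 3, a(1) = 6, a(2) = 4, a(3) = 14, a(4) = 16, a(5) = 6.
Since a(5) = a(1) = 6, the sequence is eventually periodic: after a pre-period of length 1 it cycles with period 4.
For j ≥ 1, a(j) depends only on (j - 1) mod 4. (49 - 1) mod 4 = 0, so a(49) = a(1) = 6.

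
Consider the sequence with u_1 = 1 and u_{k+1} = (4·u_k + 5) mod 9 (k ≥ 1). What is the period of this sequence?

9

Computing terms: u_1 = 1, u_2 = 0, u_3 = 5, u_4 = 7, u_5 = 6, u_6 = 2, u_7 = 4, u_8 = 3, u_9 = 8, u_{10} = 1.
The sequence repeats with period 9.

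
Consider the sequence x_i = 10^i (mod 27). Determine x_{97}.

Computing terms: x_1 = 10; x_2 = 19; x_3 = 1; x_4 = 10.
The sequence repeats with period 3.
(97 - 1) mod 3 = 0, so x_{97} = x_1 = 10.

10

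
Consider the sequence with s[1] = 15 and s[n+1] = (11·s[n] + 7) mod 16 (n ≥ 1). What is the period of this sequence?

8

s[1] = 15, s[2] = 12, s[3] = 11, s[4] = 0, s[5] = 7, s[6] = 4, s[7] = 3, s[8] = 8, s[9] = 15.
Since s[9] = s[1] = 15, the sequence is periodic with period 8.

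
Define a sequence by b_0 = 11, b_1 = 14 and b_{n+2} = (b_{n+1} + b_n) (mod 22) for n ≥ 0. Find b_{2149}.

We have b_0 = 11; b_1 = 14; b_2 = 3; b_3 = 17; b_4 = 20; b_5 = 15; b_6 = 13; b_7 = 6; b_8 = 19; b_9 = 3; b_{10} = 0; b_{11} = 3; b_{12} = 3; b_{13} = 6; b_{14} = 9; b_{15} = 15; b_{16} = 2; b_{17} = 17; b_{18} = 19; b_{19} = 14; b_{20} = 11; b_{21} = 3; b_{22} = 14; b_{23} = 17; b_{24} = 9; b_{25} = 4; b_{26} = 13; b_{27} = 17; b_{28} = 8; b_{29} = 3; b_{30} = 11; b_{31} = 14.
The sequence repeats with period 30.
So b_{2149} = b_{0 + ((2149-0) mod 30)} = b_{19} = 14.

14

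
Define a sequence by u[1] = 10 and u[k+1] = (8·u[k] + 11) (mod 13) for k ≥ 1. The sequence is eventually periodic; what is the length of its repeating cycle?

Computing terms: u[1] = 10, u[2] = 0, u[3] = 11, u[4] = 8, u[5] = 10.
Since u[5] = u[1] = 10, the sequence is periodic with period 4.

4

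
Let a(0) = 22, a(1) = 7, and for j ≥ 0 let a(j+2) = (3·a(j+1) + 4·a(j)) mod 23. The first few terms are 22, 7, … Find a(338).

Computing terms: a(0) = 22; a(1) = 7; a(2) = 17; a(3) = 10; a(4) = 6; a(5) = 12; a(6) = 14; a(7) = 21; a(8) = 4; a(9) = 4; a(10) = 5; a(11) = 8; a(12) = 21; a(13) = 3; a(14) = 1; a(15) = 15; a(16) = 3; a(17) = 0; a(18) = 12; a(19) = 13; a(20) = 18; a(21) = 14; a(22) = 22; a(23) = 7.
The sequence repeats with period 22.
(338 - 0) mod 22 = 8, so a(338) = a(8) = 4.

4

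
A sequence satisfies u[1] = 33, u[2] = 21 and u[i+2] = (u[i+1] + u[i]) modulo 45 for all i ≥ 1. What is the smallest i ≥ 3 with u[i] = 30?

4

We have u[1] = 33,  u[2] = 21,  u[3] = 9,  u[4] = 30,  u[5] = 39,  u[6] = 24,  u[7] = 18,  u[8] = 42,  u[9] = 15,  u[10] = 12,  u[11] = 27,  u[12] = 39,  u[13] = 21,  u[14] = 15,  u[15] = 36,  u[16] = 6,  u[17] = 42,  u[18] = 3,  u[19] = 0,  u[20] = 3,  u[21] = 3,  u[22] = 6,  u[23] = 9,  u[24] = 15,  u[25] = 24,  u[26] = 39,  u[27] = 18,  u[28] = 12,  u[29] = 30,  u[30] = 42,  u[31] = 27,  u[32] = 24,  u[33] = 6,  u[34] = 30,  u[35] = 36,  u[36] = 21,  u[37] = 12,  u[38] = 33,  u[39] = 0,  u[40] = 33,  u[41] = 33,  u[42] = 21.
The sequence repeats with period 40.
The value 30 first appears (with i ≥ 3) at u[4].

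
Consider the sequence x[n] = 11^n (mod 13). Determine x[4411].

2

We have x[0] = 1; x[1] = 11; x[2] = 4; x[3] = 5; x[4] = 3; x[5] = 7; x[6] = 12; x[7] = 2; x[8] = 9; x[9] = 8; x[10] = 10; x[11] = 6; x[12] = 1.
Since x[12] = x[0] = 1, the sequence is periodic with period 12.
(4411 - 0) mod 12 = 7, so x[4411] = x[7] = 2.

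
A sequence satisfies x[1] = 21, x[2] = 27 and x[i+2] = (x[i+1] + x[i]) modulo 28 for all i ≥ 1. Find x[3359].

15

x[1] = 21,  x[2] = 27,  x[3] = 20,  x[4] = 19,  x[5] = 11,  x[6] = 2,  x[7] = 13,  x[8] = 15,  x[9] = 0,  x[10] = 15,  x[11] = 15,  x[12] = 2,  x[13] = 17,  x[14] = 19,  x[15] = 8,  x[16] = 27,  x[17] = 7,  x[18] = 6,  x[19] = 13,  x[20] = 19,  x[21] = 4,  x[22] = 23,  x[23] = 27,  x[24] = 22,  x[25] = 21,  x[26] = 15,  x[27] = 8,  x[28] = 23,  x[29] = 3,  x[30] = 26,  x[31] = 1,  x[32] = 27,  x[33] = 0,  x[34] = 27,  x[35] = 27,  x[36] = 26,  x[37] = 25,  x[38] = 23,  x[39] = 20,  x[40] = 15,  x[41] = 7,  x[42] = 22,  x[43] = 1,  x[44] = 23,  x[45] = 24,  x[46] = 19,  x[47] = 15,  x[48] = 6,  x[49] = 21,  x[50] = 27.
The sequence repeats with period 48.
So x[3359] = x[1 + ((3359-1) mod 48)] = x[47] = 15.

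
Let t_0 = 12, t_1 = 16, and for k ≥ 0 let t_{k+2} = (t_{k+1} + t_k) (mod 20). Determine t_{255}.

4

Listing terms: t_0 = 12, t_1 = 16, t_2 = 8, t_3 = 4, t_4 = 12, t_5 = 16.
The sequence repeats with period 4.
(255 - 0) mod 4 = 3, so t_{255} = t_3 = 4.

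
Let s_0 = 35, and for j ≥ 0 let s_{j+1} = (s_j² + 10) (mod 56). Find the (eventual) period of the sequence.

3

Listing terms: s_0 = 35,  s_1 = 3,  s_2 = 19,  s_3 = 35.
The sequence repeats with period 3.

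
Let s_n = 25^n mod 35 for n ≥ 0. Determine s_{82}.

25

s_0 = 1, s_1 = 25, s_2 = 30, s_3 = 15, s_4 = 25.
Since s_4 = s_1 = 25, the sequence is eventually periodic: after a pre-period of length 1 it cycles with period 3.
For n ≥ 1, s_n depends only on (n - 1) mod 3. (82 - 1) mod 3 = 0, so s_{82} = s_1 = 25.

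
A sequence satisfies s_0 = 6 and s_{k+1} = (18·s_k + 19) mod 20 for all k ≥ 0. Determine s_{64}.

1

We have s_0 = 6, s_1 = 7, s_2 = 5, s_3 = 9, s_4 = 1, s_5 = 17, s_6 = 5.
Since s_6 = s_2 = 5, the sequence is eventually periodic: after a pre-period of length 2 it cycles with period 4.
For k ≥ 2, s_k depends only on (k - 2) mod 4. (64 - 2) mod 4 = 2, so s_{64} = s_4 = 1.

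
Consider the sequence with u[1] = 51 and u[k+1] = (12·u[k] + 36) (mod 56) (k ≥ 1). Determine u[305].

u[1] = 51,  u[2] = 32,  u[3] = 28,  u[4] = 36,  u[5] = 20,  u[6] = 52,  u[7] = 44,  u[8] = 4,  u[9] = 28.
Since u[9] = u[3] = 28, the sequence is eventually periodic: after a pre-period of length 2 it cycles with period 6.
For k ≥ 3, u[k] depends only on (k - 3) mod 6. (305 - 3) mod 6 = 2, so u[305] = u[5] = 20.

20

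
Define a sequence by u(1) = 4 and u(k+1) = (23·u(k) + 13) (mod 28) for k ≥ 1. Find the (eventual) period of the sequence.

6

u(1) = 4; u(2) = 21; u(3) = 20; u(4) = 25; u(5) = 0; u(6) = 13; u(7) = 4.
Since u(7) = u(1) = 4, the sequence is periodic with period 6.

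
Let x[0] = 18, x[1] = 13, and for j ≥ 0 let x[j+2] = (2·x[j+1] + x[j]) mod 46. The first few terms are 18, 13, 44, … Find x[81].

Listing terms: x[0] = 18, x[1] = 13, x[2] = 44, x[3] = 9, x[4] = 16, x[5] = 41, x[6] = 6, x[7] = 7, x[8] = 20, x[9] = 1, x[10] = 22, x[11] = 45, x[12] = 20, x[13] = 39, x[14] = 6, x[15] = 5, x[16] = 16, x[17] = 37, x[18] = 44, x[19] = 33, x[20] = 18, x[21] = 23, x[22] = 18, x[23] = 13.
Since (x[22], x[23]) = (x[0], x[1]) = (18, 13) (two consecutive terms determine the rest), the sequence is periodic with period 22.
So x[81] = x[0 + ((81-0) mod 22)] = x[15] = 5.

5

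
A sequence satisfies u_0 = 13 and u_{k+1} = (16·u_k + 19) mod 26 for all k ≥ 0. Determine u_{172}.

19

u_0 = 13, u_1 = 19, u_2 = 11, u_3 = 13.
The sequence repeats with period 3.
So u_{172} = u_{0 + ((172-0) mod 3)} = u_1 = 19.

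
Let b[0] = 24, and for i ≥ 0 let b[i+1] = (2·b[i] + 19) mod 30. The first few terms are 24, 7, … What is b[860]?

9

Computing terms: b[0] = 24,  b[1] = 7,  b[2] = 3,  b[3] = 25,  b[4] = 9,  b[5] = 7.
Since b[5] = b[1] = 7, the sequence is eventually periodic: after a pre-period of length 1 it cycles with period 4.
For i ≥ 1, b[i] depends only on (i - 1) mod 4. (860 - 1) mod 4 = 3, so b[860] = b[4] = 9.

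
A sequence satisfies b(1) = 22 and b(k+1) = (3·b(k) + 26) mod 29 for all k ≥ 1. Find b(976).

6

b(1) = 22,  b(2) = 5,  b(3) = 12,  b(4) = 4,  b(5) = 9,  b(6) = 24,  b(7) = 11,  b(8) = 1,  b(9) = 0,  b(10) = 26,  b(11) = 17,  b(12) = 19,  b(13) = 25,  b(14) = 14,  b(15) = 10,  b(16) = 27,  b(17) = 20,  b(18) = 28,  b(19) = 23,  b(20) = 8,  b(21) = 21,  b(22) = 2,  b(23) = 3,  b(24) = 6,  b(25) = 15,  b(26) = 13,  b(27) = 7,  b(28) = 18,  b(29) = 22.
The sequence repeats with period 28.
So b(976) = b(1 + ((976-1) mod 28)) = b(24) = 6.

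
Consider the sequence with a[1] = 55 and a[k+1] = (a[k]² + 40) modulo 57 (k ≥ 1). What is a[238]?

We have a[1] = 55; a[2] = 44; a[3] = 38; a[4] = 2; a[5] = 44.
Since a[5] = a[2] = 44, the sequence is eventually periodic: after a pre-period of length 1 it cycles with period 3.
For k ≥ 2, a[k] depends only on (k - 2) mod 3. (238 - 2) mod 3 = 2, so a[238] = a[4] = 2.

2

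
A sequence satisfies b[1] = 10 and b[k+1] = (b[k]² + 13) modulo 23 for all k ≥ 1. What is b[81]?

We have b[1] = 10,  b[2] = 21,  b[3] = 17,  b[4] = 3,  b[5] = 22,  b[6] = 14,  b[7] = 2,  b[8] = 17.
Since b[8] = b[3] = 17, the sequence is eventually periodic: after a pre-period of length 2 it cycles with period 5.
For k ≥ 3, b[k] depends only on (k - 3) mod 5. (81 - 3) mod 5 = 3, so b[81] = b[6] = 14.

14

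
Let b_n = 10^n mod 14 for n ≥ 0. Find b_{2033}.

12

We have b_0 = 1,  b_1 = 10,  b_2 = 2,  b_3 = 6,  b_4 = 4,  b_5 = 12,  b_6 = 8,  b_7 = 10.
Since b_7 = b_1 = 10, the sequence is eventually periodic: after a pre-period of length 1 it cycles with period 6.
For n ≥ 1, b_n depends only on (n - 1) mod 6. (2033 - 1) mod 6 = 4, so b_{2033} = b_5 = 12.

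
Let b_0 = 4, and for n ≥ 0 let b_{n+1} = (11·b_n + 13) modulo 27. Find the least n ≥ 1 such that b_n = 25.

Listing terms: b_0 = 4,  b_1 = 3,  b_2 = 19,  b_3 = 6,  b_4 = 25,  b_5 = 18,  b_6 = 22,  b_7 = 12,  b_8 = 10,  b_9 = 15,  b_{10} = 16,  b_{11} = 0,  b_{12} = 13,  b_{13} = 21,  b_{14} = 1,  b_{15} = 24,  b_{16} = 7,  b_{17} = 9,  b_{18} = 4.
Since b_{18} = b_0 = 4, the sequence is periodic with period 18.
The value 25 first appears (with n ≥ 1) at b_4.

4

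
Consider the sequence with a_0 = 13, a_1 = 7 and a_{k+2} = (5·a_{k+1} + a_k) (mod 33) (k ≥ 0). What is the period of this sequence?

24

Computing terms: a_0 = 13, a_1 = 7, a_2 = 15, a_3 = 16, a_4 = 29, a_5 = 29, a_6 = 9, a_7 = 8, a_8 = 16, a_9 = 22, a_{10} = 27, a_{11} = 25, a_{12} = 20, a_{13} = 26, a_{14} = 18, a_{15} = 17, a_{16} = 4, a_{17} = 4, a_{18} = 24, a_{19} = 25, a_{20} = 17, a_{21} = 11, a_{22} = 6, a_{23} = 8, a_{24} = 13, a_{25} = 7.
The sequence repeats with period 24.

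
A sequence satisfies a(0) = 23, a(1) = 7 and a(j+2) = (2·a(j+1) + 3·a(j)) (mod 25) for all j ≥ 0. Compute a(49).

Computing terms: a(0) = 23, a(1) = 7, a(2) = 8, a(3) = 12, a(4) = 23, a(5) = 7.
The sequence repeats with period 4.
(49 - 0) mod 4 = 1, so a(49) = a(1) = 7.

7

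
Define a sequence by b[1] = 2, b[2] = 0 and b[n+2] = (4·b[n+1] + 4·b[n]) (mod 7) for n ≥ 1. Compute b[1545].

Listing terms: b[1] = 2, b[2] = 0, b[3] = 1, b[4] = 4, b[5] = 6, b[6] = 5, b[7] = 2, b[8] = 0.
The sequence repeats with period 6.
So b[1545] = b[1 + ((1545-1) mod 6)] = b[3] = 1.

1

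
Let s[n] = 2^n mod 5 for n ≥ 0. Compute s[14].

4

Listing terms: s[0] = 1; s[1] = 2; s[2] = 4; s[3] = 3; s[4] = 1.
Since s[4] = s[0] = 1, the sequence is periodic with period 4.
So s[14] = s[0 + ((14-0) mod 4)] = s[2] = 4.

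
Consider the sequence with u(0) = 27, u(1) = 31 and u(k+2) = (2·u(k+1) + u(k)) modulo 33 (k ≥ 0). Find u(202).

We have u(0) = 27; u(1) = 31; u(2) = 23; u(3) = 11; u(4) = 12; u(5) = 2; u(6) = 16; u(7) = 1; u(8) = 18; u(9) = 4; u(10) = 26; u(11) = 23; u(12) = 6; u(13) = 2; u(14) = 10; u(15) = 22; u(16) = 21; u(17) = 31; u(18) = 17; u(19) = 32; u(20) = 15; u(21) = 29; u(22) = 7; u(23) = 10; u(24) = 27; u(25) = 31.
Since (u(24), u(25)) = (u(0), u(1)) = (27, 31) (two consecutive terms determine the rest), the sequence is periodic with period 24.
So u(202) = u(0 + ((202-0) mod 24)) = u(10) = 26.

26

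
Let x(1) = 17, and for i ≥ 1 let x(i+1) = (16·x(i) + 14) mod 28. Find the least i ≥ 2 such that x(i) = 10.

x(1) = 17, x(2) = 6, x(3) = 26, x(4) = 10, x(5) = 6.
Since x(5) = x(2) = 6, the sequence is eventually periodic: after a pre-period of length 1 it cycles with period 3.
The value 10 first appears (with i ≥ 2) at x(4).

4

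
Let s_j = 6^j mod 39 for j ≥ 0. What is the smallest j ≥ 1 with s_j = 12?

6

Computing terms: s_0 = 1; s_1 = 6; s_2 = 36; s_3 = 21; s_4 = 9; s_5 = 15; s_6 = 12; s_7 = 33; s_8 = 3; s_9 = 18; s_{10} = 30; s_{11} = 24; s_{12} = 27; s_{13} = 6.
Since s_{13} = s_1 = 6, the sequence is eventually periodic: after a pre-period of length 1 it cycles with period 12.
The value 12 first appears (with j ≥ 1) at s_6.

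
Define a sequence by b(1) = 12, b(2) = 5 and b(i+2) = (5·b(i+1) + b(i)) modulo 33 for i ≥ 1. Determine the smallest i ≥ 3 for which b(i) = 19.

Listing terms: b(1) = 12, b(2) = 5, b(3) = 4, b(4) = 25, b(5) = 30, b(6) = 10, b(7) = 14, b(8) = 14, b(9) = 18, b(10) = 5, b(11) = 10, b(12) = 22, b(13) = 21, b(14) = 28, b(15) = 29, b(16) = 8, b(17) = 3, b(18) = 23, b(19) = 19, b(20) = 19, b(21) = 15, b(22) = 28, b(23) = 23, b(24) = 11, b(25) = 12, b(26) = 5.
Since (b(25), b(26)) = (b(1), b(2)) = (12, 5) (two consecutive terms determine the rest), the sequence is periodic with period 24.
The value 19 first appears (with i ≥ 3) at b(19).

19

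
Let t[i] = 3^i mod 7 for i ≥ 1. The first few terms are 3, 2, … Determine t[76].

We have t[1] = 3,  t[2] = 2,  t[3] = 6,  t[4] = 4,  t[5] = 5,  t[6] = 1,  t[7] = 3.
Since t[7] = t[1] = 3, the sequence is periodic with period 6.
So t[76] = t[1 + ((76-1) mod 6)] = t[4] = 4.

4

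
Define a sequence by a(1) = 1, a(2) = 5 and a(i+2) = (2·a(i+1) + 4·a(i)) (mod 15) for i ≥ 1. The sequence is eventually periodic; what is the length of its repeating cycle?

Listing terms: a(1) = 1; a(2) = 5; a(3) = 14; a(4) = 3; a(5) = 2; a(6) = 1; a(7) = 10; a(8) = 9; a(9) = 13; a(10) = 2; a(11) = 11; a(12) = 0; a(13) = 14; a(14) = 13; a(15) = 7; a(16) = 6; a(17) = 10; a(18) = 14; a(19) = 8; a(20) = 12; a(21) = 11; a(22) = 10; a(23) = 4; a(24) = 3; a(25) = 7; a(26) = 11; a(27) = 5; a(28) = 9; a(29) = 8; a(30) = 7; a(31) = 1; a(32) = 0; a(33) = 4; a(34) = 8; a(35) = 2; a(36) = 6; a(37) = 5; a(38) = 4; a(39) = 13; a(40) = 12; a(41) = 1; a(42) = 5.
The sequence repeats with period 40.

40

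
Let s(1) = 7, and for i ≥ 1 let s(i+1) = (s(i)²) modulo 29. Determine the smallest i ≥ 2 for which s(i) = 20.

2

Computing terms: s(1) = 7,  s(2) = 20,  s(3) = 23,  s(4) = 7.
The sequence repeats with period 3.
The value 20 first appears (with i ≥ 2) at s(2).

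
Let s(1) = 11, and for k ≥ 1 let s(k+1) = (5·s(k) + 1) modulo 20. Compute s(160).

6

We have s(1) = 11,  s(2) = 16,  s(3) = 1,  s(4) = 6,  s(5) = 11.
Since s(5) = s(1) = 11, the sequence is periodic with period 4.
So s(160) = s(1 + ((160-1) mod 4)) = s(4) = 6.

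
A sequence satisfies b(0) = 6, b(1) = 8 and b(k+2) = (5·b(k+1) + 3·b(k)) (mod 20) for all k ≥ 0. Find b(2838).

b(0) = 6,  b(1) = 8,  b(2) = 18,  b(3) = 14,  b(4) = 4,  b(5) = 2,  b(6) = 2,  b(7) = 16,  b(8) = 6,  b(9) = 18,  b(10) = 8,  b(11) = 14,  b(12) = 14,  b(13) = 12,  b(14) = 2,  b(15) = 6,  b(16) = 16,  b(17) = 18,  b(18) = 18,  b(19) = 4,  b(20) = 14,  b(21) = 2,  b(22) = 12,  b(23) = 6,  b(24) = 6,  b(25) = 8.
The sequence repeats with period 24.
(2838 - 0) mod 24 = 6, so b(2838) = b(6) = 2.

2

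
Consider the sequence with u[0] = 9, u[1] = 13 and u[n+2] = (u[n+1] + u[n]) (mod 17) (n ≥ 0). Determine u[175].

We have u[0] = 9, u[1] = 13, u[2] = 5, u[3] = 1, u[4] = 6, u[5] = 7, u[6] = 13, u[7] = 3, u[8] = 16, u[9] = 2, u[10] = 1, u[11] = 3, u[12] = 4, u[13] = 7, u[14] = 11, u[15] = 1, u[16] = 12, u[17] = 13, u[18] = 8, u[19] = 4, u[20] = 12, u[21] = 16, u[22] = 11, u[23] = 10, u[24] = 4, u[25] = 14, u[26] = 1, u[27] = 15, u[28] = 16, u[29] = 14, u[30] = 13, u[31] = 10, u[32] = 6, u[33] = 16, u[34] = 5, u[35] = 4, u[36] = 9, u[37] = 13.
The sequence repeats with period 36.
(175 - 0) mod 36 = 31, so u[175] = u[31] = 10.

10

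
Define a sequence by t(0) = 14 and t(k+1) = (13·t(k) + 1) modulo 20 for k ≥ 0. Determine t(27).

Listing terms: t(0) = 14, t(1) = 3, t(2) = 0, t(3) = 1, t(4) = 14.
The sequence repeats with period 4.
So t(27) = t(0 + ((27-0) mod 4)) = t(3) = 1.

1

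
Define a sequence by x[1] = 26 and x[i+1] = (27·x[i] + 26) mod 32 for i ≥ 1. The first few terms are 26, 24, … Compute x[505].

We have x[1] = 26; x[2] = 24; x[3] = 2; x[4] = 16; x[5] = 10; x[6] = 8; x[7] = 18; x[8] = 0; x[9] = 26.
Since x[9] = x[1] = 26, the sequence is periodic with period 8.
(505 - 1) mod 8 = 0, so x[505] = x[1] = 26.

26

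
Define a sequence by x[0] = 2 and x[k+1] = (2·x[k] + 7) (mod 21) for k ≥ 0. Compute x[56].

We have x[0] = 2, x[1] = 11, x[2] = 8, x[3] = 2.
Since x[3] = x[0] = 2, the sequence is periodic with period 3.
So x[56] = x[0 + ((56-0) mod 3)] = x[2] = 8.

8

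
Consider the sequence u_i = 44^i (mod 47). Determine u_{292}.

Computing terms: u_1 = 44, u_2 = 9, u_3 = 20, u_4 = 34, u_5 = 39, u_6 = 24, u_7 = 22, u_8 = 28, u_9 = 10, u_{10} = 17, u_{11} = 43, u_{12} = 12, u_{13} = 11, u_{14} = 14, u_{15} = 5, u_{16} = 32, u_{17} = 45, u_{18} = 6, u_{19} = 29, u_{20} = 7, u_{21} = 26, u_{22} = 16, u_{23} = 46, u_{24} = 3, u_{25} = 38, u_{26} = 27, u_{27} = 13, u_{28} = 8, u_{29} = 23, u_{30} = 25, u_{31} = 19, u_{32} = 37, u_{33} = 30, u_{34} = 4, u_{35} = 35, u_{36} = 36, u_{37} = 33, u_{38} = 42, u_{39} = 15, u_{40} = 2, u_{41} = 41, u_{42} = 18, u_{43} = 40, u_{44} = 21, u_{45} = 31, u_{46} = 1, u_{47} = 44.
Since u_{47} = u_1 = 44, the sequence is periodic with period 46.
(292 - 1) mod 46 = 15, so u_{292} = u_{16} = 32.

32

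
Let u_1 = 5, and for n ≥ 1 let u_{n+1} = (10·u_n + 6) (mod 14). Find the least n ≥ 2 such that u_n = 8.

We have u_1 = 5; u_2 = 0; u_3 = 6; u_4 = 10; u_5 = 8; u_6 = 2; u_7 = 12; u_8 = 0.
Since u_8 = u_2 = 0, the sequence is eventually periodic: after a pre-period of length 1 it cycles with period 6.
The value 8 first appears (with n ≥ 2) at u_5.

5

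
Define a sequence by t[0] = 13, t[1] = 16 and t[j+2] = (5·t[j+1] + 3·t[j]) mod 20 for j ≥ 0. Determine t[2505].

11

Computing terms: t[0] = 13,  t[1] = 16,  t[2] = 19,  t[3] = 3,  t[4] = 12,  t[5] = 9,  t[6] = 1,  t[7] = 12,  t[8] = 3,  t[9] = 11,  t[10] = 4,  t[11] = 13,  t[12] = 17,  t[13] = 4,  t[14] = 11,  t[15] = 7,  t[16] = 8,  t[17] = 1,  t[18] = 9,  t[19] = 8,  t[20] = 7,  t[21] = 19,  t[22] = 16,  t[23] = 17,  t[24] = 13,  t[25] = 16.
The sequence repeats with period 24.
(2505 - 0) mod 24 = 9, so t[2505] = t[9] = 11.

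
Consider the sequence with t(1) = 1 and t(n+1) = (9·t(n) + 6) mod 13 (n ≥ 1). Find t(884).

2

We have t(1) = 1, t(2) = 2, t(3) = 11, t(4) = 1.
The sequence repeats with period 3.
So t(884) = t(1 + ((884-1) mod 3)) = t(2) = 2.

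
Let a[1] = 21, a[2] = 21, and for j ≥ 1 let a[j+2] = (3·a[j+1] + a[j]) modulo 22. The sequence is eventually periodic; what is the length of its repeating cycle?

24

Listing terms: a[1] = 21, a[2] = 21, a[3] = 18, a[4] = 9, a[5] = 1, a[6] = 12, a[7] = 15, a[8] = 13, a[9] = 10, a[10] = 21, a[11] = 7, a[12] = 20, a[13] = 1, a[14] = 1, a[15] = 4, a[16] = 13, a[17] = 21, a[18] = 10, a[19] = 7, a[20] = 9, a[21] = 12, a[22] = 1, a[23] = 15, a[24] = 2, a[25] = 21, a[26] = 21.
Since (a[25], a[26]) = (a[1], a[2]) = (21, 21) (two consecutive terms determine the rest), the sequence is periodic with period 24.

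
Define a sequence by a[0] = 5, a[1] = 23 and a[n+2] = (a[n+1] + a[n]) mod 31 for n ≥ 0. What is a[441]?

11

a[0] = 5, a[1] = 23, a[2] = 28, a[3] = 20, a[4] = 17, a[5] = 6, a[6] = 23, a[7] = 29, a[8] = 21, a[9] = 19, a[10] = 9, a[11] = 28, a[12] = 6, a[13] = 3, a[14] = 9, a[15] = 12, a[16] = 21, a[17] = 2, a[18] = 23, a[19] = 25, a[20] = 17, a[21] = 11, a[22] = 28, a[23] = 8, a[24] = 5, a[25] = 13, a[26] = 18, a[27] = 0, a[28] = 18, a[29] = 18, a[30] = 5, a[31] = 23.
The sequence repeats with period 30.
(441 - 0) mod 30 = 21, so a[441] = a[21] = 11.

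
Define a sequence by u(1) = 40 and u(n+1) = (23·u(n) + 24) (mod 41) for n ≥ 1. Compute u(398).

3

Computing terms: u(1) = 40, u(2) = 1, u(3) = 6, u(4) = 39, u(5) = 19, u(6) = 10, u(7) = 8, u(8) = 3, u(9) = 11, u(10) = 31, u(11) = 40.
The sequence repeats with period 10.
(398 - 1) mod 10 = 7, so u(398) = u(8) = 3.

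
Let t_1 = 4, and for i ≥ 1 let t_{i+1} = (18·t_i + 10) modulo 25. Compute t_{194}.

7

t_1 = 4,  t_2 = 7,  t_3 = 11,  t_4 = 8,  t_5 = 4.
Since t_5 = t_1 = 4, the sequence is periodic with period 4.
(194 - 1) mod 4 = 1, so t_{194} = t_2 = 7.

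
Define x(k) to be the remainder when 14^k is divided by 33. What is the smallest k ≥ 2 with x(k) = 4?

We have x(1) = 14, x(2) = 31, x(3) = 5, x(4) = 4, x(5) = 23, x(6) = 25, x(7) = 20, x(8) = 16, x(9) = 26, x(10) = 1, x(11) = 14.
The sequence repeats with period 10.
The value 4 first appears (with k ≥ 2) at x(4).

4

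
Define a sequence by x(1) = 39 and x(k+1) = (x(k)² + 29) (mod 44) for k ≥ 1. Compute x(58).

Computing terms: x(1) = 39,  x(2) = 10,  x(3) = 41,  x(4) = 38,  x(5) = 21,  x(6) = 30,  x(7) = 5,  x(8) = 10.
Since x(8) = x(2) = 10, the sequence is eventually periodic: after a pre-period of length 1 it cycles with period 6.
For k ≥ 2, x(k) depends only on (k - 2) mod 6. (58 - 2) mod 6 = 2, so x(58) = x(4) = 38.

38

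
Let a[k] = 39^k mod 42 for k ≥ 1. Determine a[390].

15

We have a[1] = 39; a[2] = 9; a[3] = 15; a[4] = 39.
Since a[4] = a[1] = 39, the sequence is periodic with period 3.
So a[390] = a[1 + ((390-1) mod 3)] = a[3] = 15.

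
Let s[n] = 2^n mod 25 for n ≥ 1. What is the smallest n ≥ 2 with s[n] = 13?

19

Computing terms: s[1] = 2,  s[2] = 4,  s[3] = 8,  s[4] = 16,  s[5] = 7,  s[6] = 14,  s[7] = 3,  s[8] = 6,  s[9] = 12,  s[10] = 24,  s[11] = 23,  s[12] = 21,  s[13] = 17,  s[14] = 9,  s[15] = 18,  s[16] = 11,  s[17] = 22,  s[18] = 19,  s[19] = 13,  s[20] = 1,  s[21] = 2.
The sequence repeats with period 20.
The value 13 first appears (with n ≥ 2) at s[19].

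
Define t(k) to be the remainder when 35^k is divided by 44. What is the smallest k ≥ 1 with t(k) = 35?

Listing terms: t(0) = 1, t(1) = 35, t(2) = 37, t(3) = 19, t(4) = 5, t(5) = 43, t(6) = 9, t(7) = 7, t(8) = 25, t(9) = 39, t(10) = 1.
Since t(10) = t(0) = 1, the sequence is periodic with period 10.
The value 35 first appears (with k ≥ 1) at t(1).

1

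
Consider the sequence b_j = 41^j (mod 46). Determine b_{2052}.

Listing terms: b_1 = 41,  b_2 = 25,  b_3 = 13,  b_4 = 27,  b_5 = 3,  b_6 = 31,  b_7 = 29,  b_8 = 39,  b_9 = 35,  b_{10} = 9,  b_{11} = 1,  b_{12} = 41.
Since b_{12} = b_1 = 41, the sequence is periodic with period 11.
So b_{2052} = b_{1 + ((2052-1) mod 11)} = b_6 = 31.

31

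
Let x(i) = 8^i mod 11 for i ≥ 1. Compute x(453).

We have x(1) = 8; x(2) = 9; x(3) = 6; x(4) = 4; x(5) = 10; x(6) = 3; x(7) = 2; x(8) = 5; x(9) = 7; x(10) = 1; x(11) = 8.
The sequence repeats with period 10.
So x(453) = x(1 + ((453-1) mod 10)) = x(3) = 6.

6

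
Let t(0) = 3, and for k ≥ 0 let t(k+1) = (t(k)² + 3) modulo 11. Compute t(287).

4

t(0) = 3; t(1) = 1; t(2) = 4; t(3) = 8; t(4) = 1.
Since t(4) = t(1) = 1, the sequence is eventually periodic: after a pre-period of length 1 it cycles with period 3.
For k ≥ 1, t(k) depends only on (k - 1) mod 3. (287 - 1) mod 3 = 1, so t(287) = t(2) = 4.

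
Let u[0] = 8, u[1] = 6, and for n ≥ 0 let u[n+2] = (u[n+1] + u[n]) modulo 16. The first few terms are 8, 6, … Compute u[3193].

6

We have u[0] = 8,  u[1] = 6,  u[2] = 14,  u[3] = 4,  u[4] = 2,  u[5] = 6,  u[6] = 8,  u[7] = 14,  u[8] = 6,  u[9] = 4,  u[10] = 10,  u[11] = 14,  u[12] = 8,  u[13] = 6.
The sequence repeats with period 12.
So u[3193] = u[0 + ((3193-0) mod 12)] = u[1] = 6.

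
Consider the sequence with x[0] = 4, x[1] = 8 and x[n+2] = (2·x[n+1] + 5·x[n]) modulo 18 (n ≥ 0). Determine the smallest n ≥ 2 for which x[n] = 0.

We have x[0] = 4,  x[1] = 8,  x[2] = 0,  x[3] = 4,  x[4] = 8.
Since (x[3], x[4]) = (x[0], x[1]) = (4, 8) (two consecutive terms determine the rest), the sequence is periodic with period 3.
The value 0 first appears (with n ≥ 2) at x[2].

2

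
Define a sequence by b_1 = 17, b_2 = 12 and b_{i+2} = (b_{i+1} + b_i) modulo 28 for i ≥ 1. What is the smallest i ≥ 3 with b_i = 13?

Computing terms: b_1 = 17; b_2 = 12; b_3 = 1; b_4 = 13; b_5 = 14; b_6 = 27; b_7 = 13; b_8 = 12; b_9 = 25; b_{10} = 9; b_{11} = 6; b_{12} = 15; b_{13} = 21; b_{14} = 8; b_{15} = 1; b_{16} = 9; b_{17} = 10; b_{18} = 19; b_{19} = 1; b_{20} = 20; b_{21} = 21; b_{22} = 13; b_{23} = 6; b_{24} = 19; b_{25} = 25; b_{26} = 16; b_{27} = 13; b_{28} = 1; b_{29} = 14; b_{30} = 15; b_{31} = 1; b_{32} = 16; b_{33} = 17; b_{34} = 5; b_{35} = 22; b_{36} = 27; b_{37} = 21; b_{38} = 20; b_{39} = 13; b_{40} = 5; b_{41} = 18; b_{42} = 23; b_{43} = 13; b_{44} = 8; b_{45} = 21; b_{46} = 1; b_{47} = 22; b_{48} = 23; b_{49} = 17; b_{50} = 12.
Since (b_{49}, b_{50}) = (b_1, b_2) = (17, 12) (two consecutive terms determine the rest), the sequence is periodic with period 48.
The value 13 first appears (with i ≥ 3) at b_4.

4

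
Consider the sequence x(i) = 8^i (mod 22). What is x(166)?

14

x(0) = 1,  x(1) = 8,  x(2) = 20,  x(3) = 6,  x(4) = 4,  x(5) = 10,  x(6) = 14,  x(7) = 2,  x(8) = 16,  x(9) = 18,  x(10) = 12,  x(11) = 8.
Since x(11) = x(1) = 8, the sequence is eventually periodic: after a pre-period of length 1 it cycles with period 10.
For i ≥ 1, x(i) depends only on (i - 1) mod 10. (166 - 1) mod 10 = 5, so x(166) = x(6) = 14.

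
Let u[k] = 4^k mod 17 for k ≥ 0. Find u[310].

Computing terms: u[0] = 1, u[1] = 4, u[2] = 16, u[3] = 13, u[4] = 1.
The sequence repeats with period 4.
(310 - 0) mod 4 = 2, so u[310] = u[2] = 16.

16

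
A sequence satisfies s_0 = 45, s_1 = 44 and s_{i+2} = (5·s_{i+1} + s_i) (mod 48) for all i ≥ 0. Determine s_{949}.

Computing terms: s_0 = 45,  s_1 = 44,  s_2 = 25,  s_3 = 25,  s_4 = 6,  s_5 = 7,  s_6 = 41,  s_7 = 20,  s_8 = 45,  s_9 = 5,  s_{10} = 22,  s_{11} = 19,  s_{12} = 21,  s_{13} = 28,  s_{14} = 17,  s_{15} = 17,  s_{16} = 6,  s_{17} = 47,  s_{18} = 1,  s_{19} = 4,  s_{20} = 21,  s_{21} = 13,  s_{22} = 38,  s_{23} = 11,  s_{24} = 45,  s_{25} = 44.
The sequence repeats with period 24.
(949 - 0) mod 24 = 13, so s_{949} = s_{13} = 28.

28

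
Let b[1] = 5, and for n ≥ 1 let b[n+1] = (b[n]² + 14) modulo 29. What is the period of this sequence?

Computing terms: b[1] = 5, b[2] = 10, b[3] = 27, b[4] = 18, b[5] = 19, b[6] = 27.
Since b[6] = b[3] = 27, the sequence is eventually periodic: after a pre-period of length 2 it cycles with period 3.

3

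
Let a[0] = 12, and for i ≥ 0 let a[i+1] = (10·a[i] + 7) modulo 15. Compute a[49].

We have a[0] = 12,  a[1] = 7,  a[2] = 2,  a[3] = 12.
Since a[3] = a[0] = 12, the sequence is periodic with period 3.
(49 - 0) mod 3 = 1, so a[49] = a[1] = 7.

7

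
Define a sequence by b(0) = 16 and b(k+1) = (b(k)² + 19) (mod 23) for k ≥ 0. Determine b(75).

12

Listing terms: b(0) = 16; b(1) = 22; b(2) = 20; b(3) = 5; b(4) = 21; b(5) = 0; b(6) = 19; b(7) = 12; b(8) = 2; b(9) = 0.
Since b(9) = b(5) = 0, the sequence is eventually periodic: after a pre-period of length 5 it cycles with period 4.
For k ≥ 5, b(k) depends only on (k - 5) mod 4. (75 - 5) mod 4 = 2, so b(75) = b(7) = 12.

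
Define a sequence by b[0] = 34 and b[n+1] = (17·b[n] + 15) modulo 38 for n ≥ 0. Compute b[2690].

We have b[0] = 34; b[1] = 23; b[2] = 26; b[3] = 1; b[4] = 32; b[5] = 27; b[6] = 18; b[7] = 17; b[8] = 0; b[9] = 15; b[10] = 4; b[11] = 7; b[12] = 20; b[13] = 13; b[14] = 8; b[15] = 37; b[16] = 36; b[17] = 19; b[18] = 34.
The sequence repeats with period 18.
(2690 - 0) mod 18 = 8, so b[2690] = b[8] = 0.

0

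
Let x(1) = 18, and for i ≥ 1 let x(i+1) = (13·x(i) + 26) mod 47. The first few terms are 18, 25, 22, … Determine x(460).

Computing terms: x(1) = 18; x(2) = 25; x(3) = 22; x(4) = 30; x(5) = 40; x(6) = 29; x(7) = 27; x(8) = 1; x(9) = 39; x(10) = 16; x(11) = 46; x(12) = 13; x(13) = 7; x(14) = 23; x(15) = 43; x(16) = 21; x(17) = 17; x(18) = 12; x(19) = 41; x(20) = 42; x(21) = 8; x(22) = 36; x(23) = 24; x(24) = 9; x(25) = 2; x(26) = 5; x(27) = 44; x(28) = 34; x(29) = 45; x(30) = 0; x(31) = 26; x(32) = 35; x(33) = 11; x(34) = 28; x(35) = 14; x(36) = 20; x(37) = 4; x(38) = 31; x(39) = 6; x(40) = 10; x(41) = 15; x(42) = 33; x(43) = 32; x(44) = 19; x(45) = 38; x(46) = 3; x(47) = 18.
Since x(47) = x(1) = 18, the sequence is periodic with period 46.
(460 - 1) mod 46 = 45, so x(460) = x(46) = 3.

3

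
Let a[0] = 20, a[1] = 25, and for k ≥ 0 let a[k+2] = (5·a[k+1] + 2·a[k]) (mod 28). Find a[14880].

13

Listing terms: a[0] = 20, a[1] = 25, a[2] = 25, a[3] = 7, a[4] = 1, a[5] = 19, a[6] = 13, a[7] = 19, a[8] = 9, a[9] = 27, a[10] = 13, a[11] = 7, a[12] = 5, a[13] = 11, a[14] = 9, a[15] = 11, a[16] = 17, a[17] = 23, a[18] = 9, a[19] = 7, a[20] = 25, a[21] = 27, a[22] = 17, a[23] = 27, a[24] = 1, a[25] = 3, a[26] = 17, a[27] = 7, a[28] = 13, a[29] = 23, a[30] = 1, a[31] = 23, a[32] = 5, a[33] = 15, a[34] = 1, a[35] = 7, a[36] = 9, a[37] = 3, a[38] = 5, a[39] = 3, a[40] = 25, a[41] = 19, a[42] = 5, a[43] = 7, a[44] = 17, a[45] = 15, a[46] = 25, a[47] = 15, a[48] = 13, a[49] = 11, a[50] = 25, a[51] = 7.
Since (a[50], a[51]) = (a[2], a[3]) = (25, 7) (two consecutive terms determine the rest), the sequence is eventually periodic: after a pre-period of length 2 it cycles with period 48.
For k ≥ 2, a[k] depends only on (k - 2) mod 48. (14880 - 2) mod 48 = 46, so a[14880] = a[48] = 13.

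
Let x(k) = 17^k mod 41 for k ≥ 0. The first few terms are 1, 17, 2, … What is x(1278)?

We have x(0) = 1,  x(1) = 17,  x(2) = 2,  x(3) = 34,  x(4) = 4,  x(5) = 27,  x(6) = 8,  x(7) = 13,  x(8) = 16,  x(9) = 26,  x(10) = 32,  x(11) = 11,  x(12) = 23,  x(13) = 22,  x(14) = 5,  x(15) = 3,  x(16) = 10,  x(17) = 6,  x(18) = 20,  x(19) = 12,  x(20) = 40,  x(21) = 24,  x(22) = 39,  x(23) = 7,  x(24) = 37,  x(25) = 14,  x(26) = 33,  x(27) = 28,  x(28) = 25,  x(29) = 15,  x(30) = 9,  x(31) = 30,  x(32) = 18,  x(33) = 19,  x(34) = 36,  x(35) = 38,  x(36) = 31,  x(37) = 35,  x(38) = 21,  x(39) = 29,  x(40) = 1.
Since x(40) = x(0) = 1, the sequence is periodic with period 40.
(1278 - 0) mod 40 = 38, so x(1278) = x(38) = 21.

21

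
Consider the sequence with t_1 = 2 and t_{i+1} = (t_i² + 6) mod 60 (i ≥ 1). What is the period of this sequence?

t_1 = 2,  t_2 = 10,  t_3 = 46,  t_4 = 22,  t_5 = 10.
Since t_5 = t_2 = 10, the sequence is eventually periodic: after a pre-period of length 1 it cycles with period 3.

3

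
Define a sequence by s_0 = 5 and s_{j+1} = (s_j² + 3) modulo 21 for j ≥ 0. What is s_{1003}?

Computing terms: s_0 = 5, s_1 = 7, s_2 = 10, s_3 = 19, s_4 = 7.
Since s_4 = s_1 = 7, the sequence is eventually periodic: after a pre-period of length 1 it cycles with period 3.
For j ≥ 1, s_j depends only on (j - 1) mod 3. (1003 - 1) mod 3 = 0, so s_{1003} = s_1 = 7.

7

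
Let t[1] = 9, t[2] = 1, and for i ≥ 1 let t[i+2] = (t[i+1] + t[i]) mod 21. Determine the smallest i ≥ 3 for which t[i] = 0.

Listing terms: t[1] = 9; t[2] = 1; t[3] = 10; t[4] = 11; t[5] = 0; t[6] = 11; t[7] = 11; t[8] = 1; t[9] = 12; t[10] = 13; t[11] = 4; t[12] = 17; t[13] = 0; t[14] = 17; t[15] = 17; t[16] = 13; t[17] = 9; t[18] = 1.
The sequence repeats with period 16.
The value 0 first appears (with i ≥ 3) at t[5].

5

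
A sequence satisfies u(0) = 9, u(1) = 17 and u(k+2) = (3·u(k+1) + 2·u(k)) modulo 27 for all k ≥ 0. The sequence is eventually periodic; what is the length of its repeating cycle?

36

Computing terms: u(0) = 9,  u(1) = 17,  u(2) = 15,  u(3) = 25,  u(4) = 24,  u(5) = 14,  u(6) = 9,  u(7) = 1,  u(8) = 21,  u(9) = 11,  u(10) = 21,  u(11) = 4,  u(12) = 0,  u(13) = 8,  u(14) = 24,  u(15) = 7,  u(16) = 15,  u(17) = 5,  u(18) = 18,  u(19) = 10,  u(20) = 12,  u(21) = 2,  u(22) = 3,  u(23) = 13,  u(24) = 18,  u(25) = 26,  u(26) = 6,  u(27) = 16,  u(28) = 6,  u(29) = 23,  u(30) = 0,  u(31) = 19,  u(32) = 3,  u(33) = 20,  u(34) = 12,  u(35) = 22,  u(36) = 9,  u(37) = 17.
The sequence repeats with period 36.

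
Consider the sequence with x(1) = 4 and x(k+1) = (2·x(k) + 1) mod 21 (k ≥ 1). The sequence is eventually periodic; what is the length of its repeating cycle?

6

We have x(1) = 4,  x(2) = 9,  x(3) = 19,  x(4) = 18,  x(5) = 16,  x(6) = 12,  x(7) = 4.
Since x(7) = x(1) = 4, the sequence is periodic with period 6.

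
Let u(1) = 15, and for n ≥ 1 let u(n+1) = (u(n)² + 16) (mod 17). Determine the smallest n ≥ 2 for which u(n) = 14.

Computing terms: u(1) = 15; u(2) = 3; u(3) = 8; u(4) = 12; u(5) = 7; u(6) = 14; u(7) = 8.
Since u(7) = u(3) = 8, the sequence is eventually periodic: after a pre-period of length 2 it cycles with period 4.
The value 14 first appears (with n ≥ 2) at u(6).

6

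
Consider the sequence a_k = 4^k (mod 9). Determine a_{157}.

4

Listing terms: a_0 = 1,  a_1 = 4,  a_2 = 7,  a_3 = 1.
The sequence repeats with period 3.
(157 - 0) mod 3 = 1, so a_{157} = a_1 = 4.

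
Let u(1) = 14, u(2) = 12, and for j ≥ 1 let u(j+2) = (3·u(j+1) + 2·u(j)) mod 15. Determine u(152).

6

Computing terms: u(1) = 14, u(2) = 12, u(3) = 4, u(4) = 6, u(5) = 11, u(6) = 0, u(7) = 7, u(8) = 6, u(9) = 2, u(10) = 3, u(11) = 13, u(12) = 0, u(13) = 11, u(14) = 3, u(15) = 1, u(16) = 9, u(17) = 14, u(18) = 0, u(19) = 13, u(20) = 9, u(21) = 8, u(22) = 12, u(23) = 7, u(24) = 0, u(25) = 14, u(26) = 12.
The sequence repeats with period 24.
(152 - 1) mod 24 = 7, so u(152) = u(8) = 6.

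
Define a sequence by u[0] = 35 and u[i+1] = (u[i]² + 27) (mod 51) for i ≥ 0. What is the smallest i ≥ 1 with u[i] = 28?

1

u[0] = 35,  u[1] = 28,  u[2] = 46,  u[3] = 1,  u[4] = 28.
Since u[4] = u[1] = 28, the sequence is eventually periodic: after a pre-period of length 1 it cycles with period 3.
The value 28 first appears (with i ≥ 1) at u[1].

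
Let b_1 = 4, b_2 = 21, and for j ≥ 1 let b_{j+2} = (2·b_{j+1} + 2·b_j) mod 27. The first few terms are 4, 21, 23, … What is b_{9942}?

b_1 = 4, b_2 = 21, b_3 = 23, b_4 = 7, b_5 = 6, b_6 = 26, b_7 = 10, b_8 = 18, b_9 = 2, b_{10} = 13, b_{11} = 3, b_{12} = 5, b_{13} = 16, b_{14} = 15, b_{15} = 8, b_{16} = 19, b_{17} = 0, b_{18} = 11, b_{19} = 22, b_{20} = 12, b_{21} = 14, b_{22} = 25, b_{23} = 24, b_{24} = 17, b_{25} = 1, b_{26} = 9, b_{27} = 20, b_{28} = 4, b_{29} = 21.
Since (b_{28}, b_{29}) = (b_1, b_2) = (4, 21) (two consecutive terms determine the rest), the sequence is periodic with period 27.
(9942 - 1) mod 27 = 5, so b_{9942} = b_6 = 26.

26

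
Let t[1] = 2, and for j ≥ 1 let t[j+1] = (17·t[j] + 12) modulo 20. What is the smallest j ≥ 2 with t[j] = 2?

We have t[1] = 2, t[2] = 6, t[3] = 14, t[4] = 10, t[5] = 2.
Since t[5] = t[1] = 2, the sequence is periodic with period 4.
The value 2 next appears (with j ≥ 2) at t[5].

5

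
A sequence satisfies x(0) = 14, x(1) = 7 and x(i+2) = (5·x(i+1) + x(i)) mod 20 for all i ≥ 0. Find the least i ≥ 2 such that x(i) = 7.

7

Computing terms: x(0) = 14,  x(1) = 7,  x(2) = 9,  x(3) = 12,  x(4) = 9,  x(5) = 17,  x(6) = 14,  x(7) = 7.
The sequence repeats with period 6.
The value 7 next appears (with i ≥ 2) at x(7).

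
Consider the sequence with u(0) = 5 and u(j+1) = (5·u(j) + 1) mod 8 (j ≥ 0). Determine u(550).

7

Computing terms: u(0) = 5,  u(1) = 2,  u(2) = 3,  u(3) = 0,  u(4) = 1,  u(5) = 6,  u(6) = 7,  u(7) = 4,  u(8) = 5.
Since u(8) = u(0) = 5, the sequence is periodic with period 8.
(550 - 0) mod 8 = 6, so u(550) = u(6) = 7.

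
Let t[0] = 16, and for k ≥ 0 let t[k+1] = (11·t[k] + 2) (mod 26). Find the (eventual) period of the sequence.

12

We have t[0] = 16, t[1] = 22, t[2] = 10, t[3] = 8, t[4] = 12, t[5] = 4, t[6] = 20, t[7] = 14, t[8] = 0, t[9] = 2, t[10] = 24, t[11] = 6, t[12] = 16.
The sequence repeats with period 12.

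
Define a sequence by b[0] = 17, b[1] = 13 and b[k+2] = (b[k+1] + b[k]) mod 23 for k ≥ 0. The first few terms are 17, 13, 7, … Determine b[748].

Computing terms: b[0] = 17; b[1] = 13; b[2] = 7; b[3] = 20; b[4] = 4; b[5] = 1; b[6] = 5; b[7] = 6; b[8] = 11; b[9] = 17; b[10] = 5; b[11] = 22; b[12] = 4; b[13] = 3; b[14] = 7; b[15] = 10; b[16] = 17; b[17] = 4; b[18] = 21; b[19] = 2; b[20] = 0; b[21] = 2; b[22] = 2; b[23] = 4; b[24] = 6; b[25] = 10; b[26] = 16; b[27] = 3; b[28] = 19; b[29] = 22; b[30] = 18; b[31] = 17; b[32] = 12; b[33] = 6; b[34] = 18; b[35] = 1; b[36] = 19; b[37] = 20; b[38] = 16; b[39] = 13; b[40] = 6; b[41] = 19; b[42] = 2; b[43] = 21; b[44] = 0; b[45] = 21; b[46] = 21; b[47] = 19; b[48] = 17; b[49] = 13.
Since (b[48], b[49]) = (b[0], b[1]) = (17, 13) (two consecutive terms determine the rest), the sequence is periodic with period 48.
So b[748] = b[0 + ((748-0) mod 48)] = b[28] = 19.

19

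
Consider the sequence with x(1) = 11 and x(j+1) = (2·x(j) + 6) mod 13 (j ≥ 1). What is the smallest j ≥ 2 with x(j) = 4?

Computing terms: x(1) = 11; x(2) = 2; x(3) = 10; x(4) = 0; x(5) = 6; x(6) = 5; x(7) = 3; x(8) = 12; x(9) = 4; x(10) = 1; x(11) = 8; x(12) = 9; x(13) = 11.
Since x(13) = x(1) = 11, the sequence is periodic with period 12.
The value 4 first appears (with j ≥ 2) at x(9).

9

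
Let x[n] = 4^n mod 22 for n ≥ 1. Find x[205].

We have x[1] = 4; x[2] = 16; x[3] = 20; x[4] = 14; x[5] = 12; x[6] = 4.
The sequence repeats with period 5.
(205 - 1) mod 5 = 4, so x[205] = x[5] = 12.

12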